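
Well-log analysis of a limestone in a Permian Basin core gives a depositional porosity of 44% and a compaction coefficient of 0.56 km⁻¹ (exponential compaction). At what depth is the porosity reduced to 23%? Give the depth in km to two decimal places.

Invert Athy's law: z = ln(φ₀/φ) / k
z = ln(0.44/0.23) / 0.56 = ln(1.913) / 0.56 = 0.6487 / 0.56 = 1.158 km

1.16 km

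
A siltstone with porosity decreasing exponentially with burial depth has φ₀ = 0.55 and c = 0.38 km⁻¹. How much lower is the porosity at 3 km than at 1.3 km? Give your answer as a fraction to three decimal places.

0.160

φ(1.3) = 0.55·e^(−0.38×1.3) = 0.3356
φ(3) = 0.55·e^(−0.38×3) = 0.1759
Δφ = 0.3356 − 0.1759 = 0.1597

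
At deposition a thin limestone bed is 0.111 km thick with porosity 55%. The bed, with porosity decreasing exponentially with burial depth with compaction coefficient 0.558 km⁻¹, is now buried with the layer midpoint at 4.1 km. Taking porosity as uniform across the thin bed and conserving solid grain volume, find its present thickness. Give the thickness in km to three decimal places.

0.053 km

Porosity at 4.1 km: phi = 0.55·exp(−0.558×4.1) = 0.0558
Solid-volume conservation: h(1−phi) = h₀(1−phi₀) ⇒ h = h₀·(1−phi₀)/(1−phi)
h = 0.111 × (1 − 0.55)/(1 − 0.0558) = 0.111 × 0.4766 = 0.0529 km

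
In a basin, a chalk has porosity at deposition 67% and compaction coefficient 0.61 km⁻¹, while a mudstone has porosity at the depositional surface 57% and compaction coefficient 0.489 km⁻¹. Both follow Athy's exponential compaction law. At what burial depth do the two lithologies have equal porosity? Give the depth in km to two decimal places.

1.34 km

Set n₀ₐ e^(−βₐZ) = n₀ᵦ e^(−βᵦZ) ⇒ ln(n₀ₐ/n₀ᵦ) = (βₐ − βᵦ)·Z
Z = ln(0.67/0.57) / (0.61 − 0.489) = 0.1616 / 0.121 = 1.336 km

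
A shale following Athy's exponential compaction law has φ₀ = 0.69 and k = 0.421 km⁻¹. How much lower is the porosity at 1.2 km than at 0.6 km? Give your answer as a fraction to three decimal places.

φ(0.6) = 0.69·e^(−0.421×0.6) = 0.5360
φ(1.2) = 0.69·e^(−0.421×1.2) = 0.4163
Δφ = 0.5360 − 0.4163 = 0.1196

0.120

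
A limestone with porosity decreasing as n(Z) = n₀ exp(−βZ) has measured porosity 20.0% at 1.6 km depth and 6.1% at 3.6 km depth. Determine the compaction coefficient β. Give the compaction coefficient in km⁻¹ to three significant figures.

0.594 km⁻¹

Athy: n(Z) = n₀ e^(−βZ) ⇒ n₁/n₂ = e^{β(Z₂−Z₁)} ⇒ β = ln(n₁/n₂)/(Z₂−Z₁)
β = ln(0.2/0.061) / (3.6 − 1.6) = ln(3.279) / 2 = 1.1874 / 2 = 0.5937 km⁻¹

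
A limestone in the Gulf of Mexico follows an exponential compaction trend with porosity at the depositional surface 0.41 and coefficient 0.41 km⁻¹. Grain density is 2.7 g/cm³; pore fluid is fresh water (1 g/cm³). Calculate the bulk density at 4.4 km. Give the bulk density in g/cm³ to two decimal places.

2.59 g/cm³

Porosity at depth: φ = 0.41·exp(−0.41×4.4) = 0.41×0.1646 = 0.0675
Bulk density: ρ_b = (1−φ)ρ_g + φ·ρ_f = 0.9325×2.7 + 0.0675×1
       = 2.518 + 0.068 = 2.585 g/cm³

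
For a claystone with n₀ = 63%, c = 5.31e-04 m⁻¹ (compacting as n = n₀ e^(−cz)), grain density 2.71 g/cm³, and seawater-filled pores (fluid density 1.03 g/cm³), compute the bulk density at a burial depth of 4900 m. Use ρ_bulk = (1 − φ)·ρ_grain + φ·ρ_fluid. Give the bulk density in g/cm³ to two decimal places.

2.63 g/cm³

Working in km (1 km = 1000 m; c in km⁻¹ = c in m⁻¹ × 1000):
Porosity at depth: n = 0.63·exp(−0.531×4.9) = 0.63×0.0741 = 0.0467
Bulk density: ρ_b = (1−n)ρ_g + n·ρ_f = 0.9533×2.71 + 0.0467×1.03
       = 2.583 + 0.048 = 2.632 g/cm³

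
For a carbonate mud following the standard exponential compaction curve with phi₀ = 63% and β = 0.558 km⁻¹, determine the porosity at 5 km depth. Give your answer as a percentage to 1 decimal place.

3.9%

phi = phi₀·exp(−β·Z) = 0.63 × exp(−0.558 × 5) = 0.63 × exp(−2.79)
  = 0.63 × 0.0614 = 0.0387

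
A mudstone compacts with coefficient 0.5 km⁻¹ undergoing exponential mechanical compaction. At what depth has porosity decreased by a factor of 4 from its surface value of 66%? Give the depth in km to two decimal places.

n/n₀ = 1/4 ⇒ exp(−k·d) = 1/4 ⇒ d = ln(4) / k
d = 1.3863 / 0.5 = 2.773 km

2.77 km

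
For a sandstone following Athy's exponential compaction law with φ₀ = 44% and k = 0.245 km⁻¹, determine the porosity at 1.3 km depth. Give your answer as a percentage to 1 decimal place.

32.0%

φ = φ₀·exp(−k·z) = 0.44 × exp(−0.245 × 1.3) = 0.44 × exp(−0.3185)
  = 0.44 × 0.7272 = 0.3200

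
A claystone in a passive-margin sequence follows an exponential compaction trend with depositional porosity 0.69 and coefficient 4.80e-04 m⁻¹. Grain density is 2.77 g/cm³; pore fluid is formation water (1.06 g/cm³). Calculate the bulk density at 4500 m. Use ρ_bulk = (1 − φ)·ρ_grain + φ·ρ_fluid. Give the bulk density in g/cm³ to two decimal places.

Working in km (1 km = 1000 m; c in km⁻¹ = c in m⁻¹ × 1000):
Porosity at depth: φ = 0.69·exp(−0.48×4.5) = 0.69×0.1153 = 0.0796
Bulk density: ρ_b = (1−φ)ρ_g + φ·ρ_f = 0.9204×2.77 + 0.0796×1.06
       = 2.550 + 0.084 = 2.634 g/cm³

2.63 g/cm³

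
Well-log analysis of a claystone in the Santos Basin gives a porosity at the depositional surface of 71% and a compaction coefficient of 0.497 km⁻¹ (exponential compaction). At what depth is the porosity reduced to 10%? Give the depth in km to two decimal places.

Invert Athy's law: z = ln(phi₀/phi) / k
z = ln(0.71/0.1) / 0.497 = ln(7.1) / 0.497 = 1.9601 / 0.497 = 3.944 km

3.94 km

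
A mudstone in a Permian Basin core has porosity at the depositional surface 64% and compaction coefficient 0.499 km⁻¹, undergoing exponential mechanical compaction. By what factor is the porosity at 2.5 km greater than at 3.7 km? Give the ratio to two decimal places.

φ(z₁)/φ(z₂) = e^(−k·z₁)/e^(−k·z₂) = e^{k(z₂−z₁)}
= exp(0.499 × 1.2) = exp(0.5988) = 1.8199

1.82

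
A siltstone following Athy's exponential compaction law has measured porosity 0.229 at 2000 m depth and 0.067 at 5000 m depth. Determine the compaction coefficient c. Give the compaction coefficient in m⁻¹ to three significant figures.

0.000410 m⁻¹

Working in km (1 km = 1000 m; c in km⁻¹ = c in m⁻¹ × 1000):
Athy: phi(d) = phi₀ e^(−cd) ⇒ phi₁/phi₂ = e^{c(d₂−d₁)} ⇒ c = ln(phi₁/phi₂)/(d₂−d₁)
c = ln(0.229/0.067) / (5 − 2) = ln(3.418) / 3 = 1.2290 / 3 = 0.4097 km⁻¹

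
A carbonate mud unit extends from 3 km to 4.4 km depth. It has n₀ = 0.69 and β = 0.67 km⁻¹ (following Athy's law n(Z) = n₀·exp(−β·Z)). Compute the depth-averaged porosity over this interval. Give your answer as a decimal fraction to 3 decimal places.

0.060

⟨n⟩ = (1/(Z₂−Z₁)) ∫ n₀ e^(−βZ) dZ = n₀·(e^(−β·Z₁) − e^(−β·Z₂)) / (β·(Z₂−Z₁))
e^(−0.67×3) = 0.1340; e^(−0.67×4.4) = 0.0524
⟨n⟩ = 0.69 × (0.1340 − 0.0524) / (0.67 × 1.4) = 0.69 × 0.0869 = 0.0600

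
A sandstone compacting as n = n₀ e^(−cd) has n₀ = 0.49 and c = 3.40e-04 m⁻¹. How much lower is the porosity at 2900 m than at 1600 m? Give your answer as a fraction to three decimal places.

0.102

Working in km (1 km = 1000 m; c in km⁻¹ = c in m⁻¹ × 1000):
n(1.6) = 0.49·e^(−0.34×1.6) = 0.2844
n(2.9) = 0.49·e^(−0.34×2.9) = 0.1828
Δn = 0.2844 − 0.1828 = 0.1016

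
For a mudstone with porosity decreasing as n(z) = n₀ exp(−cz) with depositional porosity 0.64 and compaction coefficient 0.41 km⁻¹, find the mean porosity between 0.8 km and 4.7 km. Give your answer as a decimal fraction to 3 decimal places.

⟨n⟩ = (1/(z₂−z₁)) ∫ n₀ e^(−cz) dz = n₀·(e^(−c·z₁) − e^(−c·z₂)) / (c·(z₂−z₁))
e^(−0.41×0.8) = 0.7204; e^(−0.41×4.7) = 0.1456
⟨n⟩ = 0.64 × (0.7204 − 0.1456) / (0.41 × 3.9) = 0.64 × 0.3595 = 0.2301

0.230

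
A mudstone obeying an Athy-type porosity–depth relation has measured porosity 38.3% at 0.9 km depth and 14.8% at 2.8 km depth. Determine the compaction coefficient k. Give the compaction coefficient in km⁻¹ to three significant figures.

0.500 km⁻¹

Athy: phi(Z) = phi₀ e^(−kZ) ⇒ phi₁/phi₂ = e^{k(Z₂−Z₁)} ⇒ k = ln(phi₁/phi₂)/(Z₂−Z₁)
k = ln(0.383/0.148) / (2.8 − 0.9) = ln(2.588) / 1.9 = 0.9508 / 1.9 = 0.5004 km⁻¹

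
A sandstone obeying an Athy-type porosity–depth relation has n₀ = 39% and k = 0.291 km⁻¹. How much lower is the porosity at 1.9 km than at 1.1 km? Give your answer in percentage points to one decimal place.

n(1.1) = 0.39·e^(−0.291×1.1) = 0.2832
n(1.9) = 0.39·e^(−0.291×1.9) = 0.2244
Δn = 0.2832 − 0.2244 = 0.0588

5.9 percentage points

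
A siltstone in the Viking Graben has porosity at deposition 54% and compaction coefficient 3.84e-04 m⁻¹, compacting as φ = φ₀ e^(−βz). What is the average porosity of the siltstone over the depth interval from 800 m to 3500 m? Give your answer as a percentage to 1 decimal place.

24.7%

Working in km (1 km = 1000 m; β in km⁻¹ = β in m⁻¹ × 1000):
⟨φ⟩ = (1/(z₂−z₁)) ∫ φ₀ e^(−βz) dz = φ₀·(e^(−β·z₁) − e^(−β·z₂)) / (β·(z₂−z₁))
e^(−0.384×0.8) = 0.7355; e^(−0.384×3.5) = 0.2608
⟨φ⟩ = 0.54 × (0.7355 − 0.2608) / (0.384 × 2.7) = 0.54 × 0.4579 = 0.2472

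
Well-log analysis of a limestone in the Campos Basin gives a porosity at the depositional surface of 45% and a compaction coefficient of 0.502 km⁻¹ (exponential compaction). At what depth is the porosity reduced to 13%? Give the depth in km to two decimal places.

2.47 km

Invert Athy's law: Z = ln(φ₀/φ) / k
Z = ln(0.45/0.13) / 0.502 = ln(3.462) / 0.502 = 1.2417 / 0.502 = 2.474 km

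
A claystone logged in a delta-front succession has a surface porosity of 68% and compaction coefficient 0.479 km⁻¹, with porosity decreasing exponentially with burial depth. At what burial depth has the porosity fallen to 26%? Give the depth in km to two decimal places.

2.01 km

Invert Athy's law: z = ln(φ₀/φ) / k
z = ln(0.68/0.26) / 0.479 = ln(2.615) / 0.479 = 0.9614 / 0.479 = 2.007 km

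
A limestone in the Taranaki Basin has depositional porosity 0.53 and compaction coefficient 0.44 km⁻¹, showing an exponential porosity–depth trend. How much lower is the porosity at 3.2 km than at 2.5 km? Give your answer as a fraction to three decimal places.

0.047

phi(2.5) = 0.53·e^(−0.44×2.5) = 0.1764
phi(3.2) = 0.53·e^(−0.44×3.2) = 0.1297
Δphi = 0.1764 − 0.1297 = 0.0468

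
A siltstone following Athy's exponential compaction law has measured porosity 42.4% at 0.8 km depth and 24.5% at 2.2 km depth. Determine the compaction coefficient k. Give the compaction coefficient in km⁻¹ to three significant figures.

Athy: n(d) = n₀ e^(−kd) ⇒ n₁/n₂ = e^{k(d₂−d₁)} ⇒ k = ln(n₁/n₂)/(d₂−d₁)
k = ln(0.424/0.245) / (2.2 − 0.8) = ln(1.731) / 1.4 = 0.5485 / 1.4 = 0.3918 km⁻¹

0.392 km⁻¹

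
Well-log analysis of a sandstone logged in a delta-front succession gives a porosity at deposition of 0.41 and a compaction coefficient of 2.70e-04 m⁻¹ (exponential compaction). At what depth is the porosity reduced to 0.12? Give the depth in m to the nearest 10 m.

Working in km (1 km = 1000 m; β in km⁻¹ = β in m⁻¹ × 1000):
Invert Athy's law: z = ln(φ₀/φ) / β
z = ln(0.41/0.12) / 0.27 = ln(3.417) / 0.27 = 1.2287 / 0.27 = 4.551 km

4550 m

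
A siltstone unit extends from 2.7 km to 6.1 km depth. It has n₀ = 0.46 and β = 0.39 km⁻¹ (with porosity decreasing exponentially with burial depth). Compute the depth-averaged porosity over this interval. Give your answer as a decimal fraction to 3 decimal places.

0.089

⟨n⟩ = (1/(d₂−d₁)) ∫ n₀ e^(−βd) dd = n₀·(e^(−β·d₁) − e^(−β·d₂)) / (β·(d₂−d₁))
e^(−0.39×2.7) = 0.3489; e^(−0.39×6.1) = 0.0926
⟨n⟩ = 0.46 × (0.3489 − 0.0926) / (0.39 × 3.4) = 0.46 × 0.1932 = 0.0889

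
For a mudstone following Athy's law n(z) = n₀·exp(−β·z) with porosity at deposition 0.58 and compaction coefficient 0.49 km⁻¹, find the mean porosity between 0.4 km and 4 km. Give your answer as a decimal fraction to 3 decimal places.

0.224

⟨n⟩ = (1/(z₂−z₁)) ∫ n₀ e^(−βz) dz = n₀·(e^(−β·z₁) − e^(−β·z₂)) / (β·(z₂−z₁))
e^(−0.49×0.4) = 0.8220; e^(−0.49×4) = 0.1409
⟨n⟩ = 0.58 × (0.8220 − 0.1409) / (0.49 × 3.6) = 0.58 × 0.3861 = 0.2240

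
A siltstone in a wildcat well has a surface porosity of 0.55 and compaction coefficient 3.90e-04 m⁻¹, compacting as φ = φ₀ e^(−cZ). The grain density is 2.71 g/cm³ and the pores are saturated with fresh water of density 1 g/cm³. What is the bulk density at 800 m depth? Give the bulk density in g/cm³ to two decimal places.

2.02 g/cm³

Working in km (1 km = 1000 m; c in km⁻¹ = c in m⁻¹ × 1000):
Porosity at depth: φ = 0.55·exp(−0.39×0.8) = 0.55×0.7320 = 0.4026
Bulk density: ρ_b = (1−φ)ρ_g + φ·ρ_f = 0.5974×2.71 + 0.4026×1
       = 1.619 + 0.403 = 2.022 g/cm³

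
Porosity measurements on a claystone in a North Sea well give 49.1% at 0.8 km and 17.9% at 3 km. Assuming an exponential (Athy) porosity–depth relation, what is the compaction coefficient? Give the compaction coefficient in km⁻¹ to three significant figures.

Athy: phi(Z) = phi₀ e^(−cZ) ⇒ phi₁/phi₂ = e^{c(Z₂−Z₁)} ⇒ c = ln(phi₁/phi₂)/(Z₂−Z₁)
c = ln(0.491/0.179) / (3 − 0.8) = ln(2.743) / 2.2 = 1.0091 / 2.2 = 0.4587 km⁻¹

0.459 km⁻¹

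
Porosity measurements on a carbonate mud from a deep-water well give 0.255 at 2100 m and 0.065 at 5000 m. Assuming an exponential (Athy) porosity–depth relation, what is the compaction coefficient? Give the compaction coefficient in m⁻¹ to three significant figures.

0.000471 m⁻¹

Working in km (1 km = 1000 m; β in km⁻¹ = β in m⁻¹ × 1000):
Athy: φ(z) = φ₀ e^(−βz) ⇒ φ₁/φ₂ = e^{β(z₂−z₁)} ⇒ β = ln(φ₁/φ₂)/(z₂−z₁)
β = ln(0.255/0.065) / (5 − 2.1) = ln(3.923) / 2.9 = 1.3669 / 2.9 = 0.4713 km⁻¹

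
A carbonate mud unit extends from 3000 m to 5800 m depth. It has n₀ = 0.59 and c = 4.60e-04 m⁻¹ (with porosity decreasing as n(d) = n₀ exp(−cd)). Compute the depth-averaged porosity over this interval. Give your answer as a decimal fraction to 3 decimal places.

Working in km (1 km = 1000 m; c in km⁻¹ = c in m⁻¹ × 1000):
⟨n⟩ = (1/(d₂−d₁)) ∫ n₀ e^(−cd) dd = n₀·(e^(−c·d₁) − e^(−c·d₂)) / (c·(d₂−d₁))
e^(−0.46×3) = 0.2516; e^(−0.46×5.8) = 0.0694
⟨n⟩ = 0.59 × (0.2516 − 0.0694) / (0.46 × 2.8) = 0.59 × 0.1415 = 0.0835

0.083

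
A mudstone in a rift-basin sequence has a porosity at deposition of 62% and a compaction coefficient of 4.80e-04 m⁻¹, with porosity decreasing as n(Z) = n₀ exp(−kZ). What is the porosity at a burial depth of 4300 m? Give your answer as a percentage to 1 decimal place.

Working in km (1 km = 1000 m; k in km⁻¹ = k in m⁻¹ × 1000):
n = n₀·exp(−k·Z) = 0.62 × exp(−0.48 × 4.3) = 0.62 × exp(−2.064)
  = 0.62 × 0.1269 = 0.0787

7.9%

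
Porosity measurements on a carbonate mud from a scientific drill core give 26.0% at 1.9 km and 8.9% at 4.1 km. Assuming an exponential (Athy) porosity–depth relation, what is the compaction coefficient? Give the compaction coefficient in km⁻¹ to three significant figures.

Athy: n(Z) = n₀ e^(−cZ) ⇒ n₁/n₂ = e^{c(Z₂−Z₁)} ⇒ c = ln(n₁/n₂)/(Z₂−Z₁)
c = ln(0.26/0.089) / (4.1 − 1.9) = ln(2.921) / 2.2 = 1.0720 / 2.2 = 0.4873 km⁻¹

0.487 km⁻¹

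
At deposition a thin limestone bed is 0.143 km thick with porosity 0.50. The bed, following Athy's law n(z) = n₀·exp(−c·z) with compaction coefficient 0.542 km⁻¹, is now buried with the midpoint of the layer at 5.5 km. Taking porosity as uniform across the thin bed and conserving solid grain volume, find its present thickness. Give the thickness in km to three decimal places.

0.073 km

Porosity at 5.5 km: n = 0.5·exp(−0.542×5.5) = 0.0254
Solid-volume conservation: h(1−n) = h₀(1−n₀) ⇒ h = h₀·(1−n₀)/(1−n)
h = 0.143 × (1 − 0.5)/(1 − 0.0254) = 0.143 × 0.5130 = 0.0734 km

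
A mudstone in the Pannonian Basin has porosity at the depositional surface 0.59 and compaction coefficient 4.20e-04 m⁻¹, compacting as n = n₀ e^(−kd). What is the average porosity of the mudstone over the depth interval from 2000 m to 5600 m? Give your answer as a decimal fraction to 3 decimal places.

0.131

Working in km (1 km = 1000 m; k in km⁻¹ = k in m⁻¹ × 1000):
⟨n⟩ = (1/(d₂−d₁)) ∫ n₀ e^(−kd) dd = n₀·(e^(−k·d₁) − e^(−k·d₂)) / (k·(d₂−d₁))
e^(−0.42×2) = 0.4317; e^(−0.42×5.6) = 0.0952
⟨n⟩ = 0.59 × (0.4317 − 0.0952) / (0.42 × 3.6) = 0.59 × 0.2226 = 0.1313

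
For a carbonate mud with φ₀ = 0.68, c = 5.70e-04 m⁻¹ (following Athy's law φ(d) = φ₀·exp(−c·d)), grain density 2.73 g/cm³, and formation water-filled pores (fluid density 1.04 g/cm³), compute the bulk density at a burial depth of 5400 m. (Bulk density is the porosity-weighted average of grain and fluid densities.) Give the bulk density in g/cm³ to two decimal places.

2.68 g/cm³

Working in km (1 km = 1000 m; c in km⁻¹ = c in m⁻¹ × 1000):
Porosity at depth: φ = 0.68·exp(−0.57×5.4) = 0.68×0.0461 = 0.0313
Bulk density: ρ_b = (1−φ)ρ_g + φ·ρ_f = 0.9687×2.73 + 0.0313×1.04
       = 2.645 + 0.033 = 2.677 g/cm³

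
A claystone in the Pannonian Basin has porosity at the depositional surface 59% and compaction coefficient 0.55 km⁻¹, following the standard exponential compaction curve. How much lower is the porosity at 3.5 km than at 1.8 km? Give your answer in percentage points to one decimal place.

φ(1.8) = 0.59·e^(−0.55×1.8) = 0.2192
φ(3.5) = 0.59·e^(−0.55×3.5) = 0.0861
Δφ = 0.2192 − 0.0861 = 0.1332

13.3 percentage points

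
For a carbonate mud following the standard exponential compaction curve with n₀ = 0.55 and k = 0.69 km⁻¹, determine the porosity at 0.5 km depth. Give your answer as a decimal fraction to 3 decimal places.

n = n₀·exp(−k·z) = 0.55 × exp(−0.69 × 0.5) = 0.55 × exp(−0.345)
  = 0.55 × 0.7082 = 0.3895

0.390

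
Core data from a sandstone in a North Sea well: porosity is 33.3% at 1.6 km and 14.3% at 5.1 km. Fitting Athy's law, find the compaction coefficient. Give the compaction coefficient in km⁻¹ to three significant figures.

Athy: φ(z) = φ₀ e^(−cz) ⇒ φ₁/φ₂ = e^{c(z₂−z₁)} ⇒ c = ln(φ₁/φ₂)/(z₂−z₁)
c = ln(0.333/0.143) / (5.1 − 1.6) = ln(2.329) / 3.5 = 0.8453 / 3.5 = 0.2415 km⁻¹

0.242 km⁻¹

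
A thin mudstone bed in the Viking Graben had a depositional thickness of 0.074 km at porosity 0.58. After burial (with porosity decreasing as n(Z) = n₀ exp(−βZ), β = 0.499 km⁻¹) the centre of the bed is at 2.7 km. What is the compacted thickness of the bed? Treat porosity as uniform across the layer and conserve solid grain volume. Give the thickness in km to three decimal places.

0.037 km

Porosity at 2.7 km: n = 0.58·exp(−0.499×2.7) = 0.1508
Solid-volume conservation: h(1−n) = h₀(1−n₀) ⇒ h = h₀·(1−n₀)/(1−n)
h = 0.074 × (1 − 0.58)/(1 − 0.1508) = 0.074 × 0.4946 = 0.0366 km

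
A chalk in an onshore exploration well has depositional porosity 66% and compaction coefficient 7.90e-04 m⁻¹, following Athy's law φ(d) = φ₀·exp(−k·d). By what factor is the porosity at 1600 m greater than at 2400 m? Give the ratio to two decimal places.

1.88

Working in km (1 km = 1000 m; k in km⁻¹ = k in m⁻¹ × 1000):
φ(d₁)/φ(d₂) = e^(−k·d₁)/e^(−k·d₂) = e^{k(d₂−d₁)}
= exp(0.79 × 0.8) = exp(0.632) = 1.8814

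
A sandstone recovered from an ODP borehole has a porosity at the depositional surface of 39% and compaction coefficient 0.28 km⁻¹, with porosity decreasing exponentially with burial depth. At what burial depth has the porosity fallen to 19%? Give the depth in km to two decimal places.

Invert Athy's law: Z = ln(phi₀/phi) / c
Z = ln(0.39/0.19) / 0.28 = ln(2.053) / 0.28 = 0.7191 / 0.28 = 2.568 km

2.57 km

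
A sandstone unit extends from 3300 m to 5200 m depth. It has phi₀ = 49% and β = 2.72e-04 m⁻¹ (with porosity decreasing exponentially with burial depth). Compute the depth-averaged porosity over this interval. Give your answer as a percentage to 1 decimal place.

Working in km (1 km = 1000 m; β in km⁻¹ = β in m⁻¹ × 1000):
⟨phi⟩ = (1/(z₂−z₁)) ∫ phi₀ e^(−βz) dz = phi₀·(e^(−β·z₁) − e^(−β·z₂)) / (β·(z₂−z₁))
e^(−0.272×3.3) = 0.4075; e^(−0.272×5.2) = 0.2431
⟨phi⟩ = 0.49 × (0.4075 − 0.2431) / (0.272 × 1.9) = 0.49 × 0.3183 = 0.1559

15.6%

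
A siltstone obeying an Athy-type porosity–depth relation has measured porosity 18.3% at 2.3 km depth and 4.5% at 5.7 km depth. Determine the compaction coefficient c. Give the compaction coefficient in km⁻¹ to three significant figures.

Athy: n(d) = n₀ e^(−cd) ⇒ n₁/n₂ = e^{c(d₂−d₁)} ⇒ c = ln(n₁/n₂)/(d₂−d₁)
c = ln(0.183/0.045) / (5.7 − 2.3) = ln(4.067) / 3.4 = 1.4028 / 3.4 = 0.4126 km⁻¹

0.413 km⁻¹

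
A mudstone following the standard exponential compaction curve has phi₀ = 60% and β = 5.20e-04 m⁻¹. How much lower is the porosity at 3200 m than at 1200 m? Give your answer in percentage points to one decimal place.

Working in km (1 km = 1000 m; β in km⁻¹ = β in m⁻¹ × 1000):
phi(1.2) = 0.6·e^(−0.52×1.2) = 0.3215
phi(3.2) = 0.6·e^(−0.52×3.2) = 0.1136
Δphi = 0.3215 − 0.1136 = 0.2079

20.8 percentage points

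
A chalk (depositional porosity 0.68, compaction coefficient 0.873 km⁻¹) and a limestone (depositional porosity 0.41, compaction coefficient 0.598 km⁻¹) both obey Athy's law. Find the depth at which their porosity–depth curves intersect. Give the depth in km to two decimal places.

1.84 km

Set phi₀ₐ e^(−βₐd) = phi₀ᵦ e^(−βᵦd) ⇒ ln(phi₀ₐ/phi₀ᵦ) = (βₐ − βᵦ)·d
d = ln(0.68/0.41) / (0.873 − 0.598) = 0.5059 / 0.275 = 1.840 km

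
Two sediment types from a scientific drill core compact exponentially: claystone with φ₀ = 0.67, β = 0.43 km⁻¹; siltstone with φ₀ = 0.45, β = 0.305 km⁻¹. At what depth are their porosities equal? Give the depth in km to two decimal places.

Set φ₀ₐ e^(−βₐd) = φ₀ᵦ e^(−βᵦd) ⇒ ln(φ₀ₐ/φ₀ᵦ) = (βₐ − βᵦ)·d
d = ln(0.67/0.45) / (0.43 − 0.305) = 0.3980 / 0.125 = 3.184 km

3.18 km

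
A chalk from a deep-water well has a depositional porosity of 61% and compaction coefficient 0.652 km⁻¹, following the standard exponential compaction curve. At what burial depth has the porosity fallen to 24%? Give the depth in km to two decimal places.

Invert Athy's law: d = ln(phi₀/phi) / β
d = ln(0.61/0.24) / 0.652 = ln(2.542) / 0.652 = 0.9328 / 0.652 = 1.431 km

1.43 km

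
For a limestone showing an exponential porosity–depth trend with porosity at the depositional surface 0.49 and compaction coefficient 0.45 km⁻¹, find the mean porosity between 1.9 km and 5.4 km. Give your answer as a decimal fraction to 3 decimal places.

0.105

⟨φ⟩ = (1/(d₂−d₁)) ∫ φ₀ e^(−kd) dd = φ₀·(e^(−k·d₁) − e^(−k·d₂)) / (k·(d₂−d₁))
e^(−0.45×1.9) = 0.4253; e^(−0.45×5.4) = 0.0880
⟨φ⟩ = 0.49 × (0.4253 − 0.0880) / (0.45 × 3.5) = 0.49 × 0.2141 = 0.1049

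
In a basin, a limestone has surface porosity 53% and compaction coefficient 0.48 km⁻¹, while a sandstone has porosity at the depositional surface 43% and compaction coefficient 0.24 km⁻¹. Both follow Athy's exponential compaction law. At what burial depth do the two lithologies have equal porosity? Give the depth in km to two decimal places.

Set n₀ₐ e^(−kₐd) = n₀ᵦ e^(−kᵦd) ⇒ ln(n₀ₐ/n₀ᵦ) = (kₐ − kᵦ)·d
d = ln(0.53/0.43) / (0.48 − 0.24) = 0.2091 / 0.24 = 0.871 km

0.87 km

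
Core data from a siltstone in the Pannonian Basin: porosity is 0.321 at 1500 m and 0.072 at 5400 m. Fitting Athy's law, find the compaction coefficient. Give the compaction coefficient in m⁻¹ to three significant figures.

0.000383 m⁻¹

Working in km (1 km = 1000 m; β in km⁻¹ = β in m⁻¹ × 1000):
Athy: φ(d) = φ₀ e^(−βd) ⇒ φ₁/φ₂ = e^{β(d₂−d₁)} ⇒ β = ln(φ₁/φ₂)/(d₂−d₁)
β = ln(0.321/0.072) / (5.4 − 1.5) = ln(4.458) / 3.9 = 1.4948 / 3.9 = 0.3833 km⁻¹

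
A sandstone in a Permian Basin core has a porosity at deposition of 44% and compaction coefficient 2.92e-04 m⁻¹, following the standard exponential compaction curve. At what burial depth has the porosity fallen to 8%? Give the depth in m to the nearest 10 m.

5840 m

Working in km (1 km = 1000 m; c in km⁻¹ = c in m⁻¹ × 1000):
Invert Athy's law: d = ln(n₀/n) / c
d = ln(0.44/0.08) / 0.292 = ln(5.5) / 0.292 = 1.7047 / 0.292 = 5.838 km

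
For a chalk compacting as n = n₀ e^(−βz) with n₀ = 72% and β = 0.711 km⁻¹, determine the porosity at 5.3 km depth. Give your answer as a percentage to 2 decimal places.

1.66%

n = n₀·exp(−β·z) = 0.72 × exp(−0.711 × 5.3) = 0.72 × exp(−3.768)
  = 0.72 × 0.0231 = 0.0166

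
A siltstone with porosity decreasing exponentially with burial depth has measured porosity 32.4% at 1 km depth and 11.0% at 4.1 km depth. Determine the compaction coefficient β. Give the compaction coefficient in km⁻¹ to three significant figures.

Athy: phi(Z) = phi₀ e^(−βZ) ⇒ phi₁/phi₂ = e^{β(Z₂−Z₁)} ⇒ β = ln(phi₁/phi₂)/(Z₂−Z₁)
β = ln(0.324/0.11) / (4.1 − 1) = ln(2.945) / 3.1 = 1.0803 / 3.1 = 0.3485 km⁻¹

0.348 km⁻¹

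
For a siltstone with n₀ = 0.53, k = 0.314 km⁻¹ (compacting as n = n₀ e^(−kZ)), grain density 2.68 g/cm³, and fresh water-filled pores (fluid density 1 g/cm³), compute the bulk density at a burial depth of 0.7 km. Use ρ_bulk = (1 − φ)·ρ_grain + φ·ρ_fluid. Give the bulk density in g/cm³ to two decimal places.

1.97 g/cm³

Porosity at depth: n = 0.53·exp(−0.314×0.7) = 0.53×0.8027 = 0.4254
Bulk density: ρ_b = (1−n)ρ_g + n·ρ_f = 0.5746×2.68 + 0.4254×1
       = 1.540 + 0.425 = 1.965 g/cm³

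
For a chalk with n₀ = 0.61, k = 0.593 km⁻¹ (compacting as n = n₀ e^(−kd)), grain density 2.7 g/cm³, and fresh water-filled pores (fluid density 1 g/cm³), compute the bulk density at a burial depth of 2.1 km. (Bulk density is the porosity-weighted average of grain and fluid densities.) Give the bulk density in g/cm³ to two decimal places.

Porosity at depth: n = 0.61·exp(−0.593×2.1) = 0.61×0.2879 = 0.1756
Bulk density: ρ_b = (1−n)ρ_g + n·ρ_f = 0.8244×2.7 + 0.1756×1
       = 2.226 + 0.176 = 2.401 g/cm³

2.40 g/cm³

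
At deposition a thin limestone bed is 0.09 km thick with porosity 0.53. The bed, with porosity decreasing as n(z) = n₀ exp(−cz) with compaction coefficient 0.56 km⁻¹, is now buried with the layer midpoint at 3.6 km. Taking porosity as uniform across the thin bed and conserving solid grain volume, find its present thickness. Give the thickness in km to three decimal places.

0.046 km

Porosity at 3.6 km: n = 0.53·exp(−0.56×3.6) = 0.0706
Solid-volume conservation: h(1−n) = h₀(1−n₀) ⇒ h = h₀·(1−n₀)/(1−n)
h = 0.09 × (1 − 0.53)/(1 − 0.0706) = 0.09 × 0.5057 = 0.0455 km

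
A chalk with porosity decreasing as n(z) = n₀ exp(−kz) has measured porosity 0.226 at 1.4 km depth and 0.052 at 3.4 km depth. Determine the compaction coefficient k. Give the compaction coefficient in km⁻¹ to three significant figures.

Athy: n(z) = n₀ e^(−kz) ⇒ n₁/n₂ = e^{k(z₂−z₁)} ⇒ k = ln(n₁/n₂)/(z₂−z₁)
k = ln(0.226/0.052) / (3.4 − 1.4) = ln(4.346) / 2 = 1.4693 / 2 = 0.7346 km⁻¹

0.735 km⁻¹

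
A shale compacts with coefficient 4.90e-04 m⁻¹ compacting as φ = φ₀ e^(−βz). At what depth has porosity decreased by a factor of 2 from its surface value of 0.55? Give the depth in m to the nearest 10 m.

1410 m

Working in km (1 km = 1000 m; β in km⁻¹ = β in m⁻¹ × 1000):
φ/φ₀ = 1/2 ⇒ exp(−β·z) = 1/2 ⇒ z = ln(2) / β
z = 0.6931 / 0.49 = 1.415 km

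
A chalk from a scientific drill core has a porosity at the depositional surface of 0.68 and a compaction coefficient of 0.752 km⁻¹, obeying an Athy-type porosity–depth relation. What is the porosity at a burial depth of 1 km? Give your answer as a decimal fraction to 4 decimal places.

0.3206

φ = φ₀·exp(−c·z) = 0.68 × exp(−0.752 × 1) = 0.68 × exp(−0.752)
  = 0.68 × 0.4714 = 0.3206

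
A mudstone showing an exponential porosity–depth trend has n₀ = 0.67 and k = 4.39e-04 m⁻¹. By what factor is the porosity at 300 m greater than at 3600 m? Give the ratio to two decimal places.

4.26

Working in km (1 km = 1000 m; k in km⁻¹ = k in m⁻¹ × 1000):
n(Z₁)/n(Z₂) = e^(−k·Z₁)/e^(−k·Z₂) = e^{k(Z₂−Z₁)}
= exp(0.439 × 3.3) = exp(1.449) = 4.2576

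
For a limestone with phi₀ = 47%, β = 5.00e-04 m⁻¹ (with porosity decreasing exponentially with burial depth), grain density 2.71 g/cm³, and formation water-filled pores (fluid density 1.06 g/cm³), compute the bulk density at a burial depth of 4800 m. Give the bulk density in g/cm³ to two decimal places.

2.64 g/cm³

Working in km (1 km = 1000 m; β in km⁻¹ = β in m⁻¹ × 1000):
Porosity at depth: phi = 0.47·exp(−0.5×4.8) = 0.47×0.0907 = 0.0426
Bulk density: ρ_b = (1−phi)ρ_g + phi·ρ_f = 0.9574×2.71 + 0.0426×1.06
       = 2.594 + 0.045 = 2.640 g/cm³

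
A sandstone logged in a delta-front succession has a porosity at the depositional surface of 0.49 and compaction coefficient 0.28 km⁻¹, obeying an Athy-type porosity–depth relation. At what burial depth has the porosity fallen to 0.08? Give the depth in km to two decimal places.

6.47 km

Invert Athy's law: d = ln(phi₀/phi) / c
d = ln(0.49/0.08) / 0.28 = ln(6.125) / 0.28 = 1.8124 / 0.28 = 6.473 km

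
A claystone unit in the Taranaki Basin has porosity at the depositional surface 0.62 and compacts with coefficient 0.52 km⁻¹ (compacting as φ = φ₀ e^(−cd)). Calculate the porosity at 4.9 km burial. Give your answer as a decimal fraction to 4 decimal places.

φ = φ₀·exp(−c·d) = 0.62 × exp(−0.52 × 4.9) = 0.62 × exp(−2.548)
  = 0.62 × 0.0782 = 0.0485

0.0485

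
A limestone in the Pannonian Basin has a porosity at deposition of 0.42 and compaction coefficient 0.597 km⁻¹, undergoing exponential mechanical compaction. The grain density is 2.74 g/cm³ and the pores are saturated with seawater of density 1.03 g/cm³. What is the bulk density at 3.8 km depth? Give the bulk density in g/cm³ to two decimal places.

2.67 g/cm³

Porosity at depth: φ = 0.42·exp(−0.597×3.8) = 0.42×0.1035 = 0.0435
Bulk density: ρ_b = (1−φ)ρ_g + φ·ρ_f = 0.9565×2.74 + 0.0435×1.03
       = 2.621 + 0.045 = 2.666 g/cm³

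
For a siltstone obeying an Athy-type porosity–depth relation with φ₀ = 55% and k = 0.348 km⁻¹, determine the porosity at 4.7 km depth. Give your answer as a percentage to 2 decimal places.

φ = φ₀·exp(−k·Z) = 0.55 × exp(−0.348 × 4.7) = 0.55 × exp(−1.636)
  = 0.55 × 0.1948 = 0.1072

10.72%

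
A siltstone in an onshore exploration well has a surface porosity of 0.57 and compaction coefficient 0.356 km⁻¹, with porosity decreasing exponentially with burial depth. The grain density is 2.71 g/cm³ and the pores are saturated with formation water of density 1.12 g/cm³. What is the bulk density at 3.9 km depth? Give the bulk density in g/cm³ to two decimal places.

Porosity at depth: φ = 0.57·exp(−0.356×3.9) = 0.57×0.2495 = 0.1422
Bulk density: ρ_b = (1−φ)ρ_g + φ·ρ_f = 0.8578×2.71 + 0.1422×1.12
       = 2.325 + 0.159 = 2.484 g/cm³

2.48 g/cm³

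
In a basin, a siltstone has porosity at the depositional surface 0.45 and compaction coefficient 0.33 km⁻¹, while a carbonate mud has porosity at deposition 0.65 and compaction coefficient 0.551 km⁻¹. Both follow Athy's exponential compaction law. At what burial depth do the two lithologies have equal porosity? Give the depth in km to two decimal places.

1.66 km

Set φ₀ₐ e^(−kₐZ) = φ₀ᵦ e^(−kᵦZ) ⇒ ln(φ₀ₐ/φ₀ᵦ) = (kₐ − kᵦ)·Z
Z = ln(0.45/0.65) / (0.33 − 0.551) = -0.3677 / -0.221 = 1.664 km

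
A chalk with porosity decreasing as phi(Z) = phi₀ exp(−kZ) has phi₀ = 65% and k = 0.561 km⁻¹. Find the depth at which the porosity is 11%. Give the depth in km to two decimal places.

Invert Athy's law: Z = ln(phi₀/phi) / k
Z = ln(0.65/0.11) / 0.561 = ln(5.909) / 0.561 = 1.7765 / 0.561 = 3.167 km

3.17 km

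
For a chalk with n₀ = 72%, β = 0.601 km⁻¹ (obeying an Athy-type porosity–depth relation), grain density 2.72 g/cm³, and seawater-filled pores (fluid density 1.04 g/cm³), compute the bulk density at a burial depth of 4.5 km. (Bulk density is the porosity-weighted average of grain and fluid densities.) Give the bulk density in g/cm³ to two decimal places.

2.64 g/cm³

Porosity at depth: n = 0.72·exp(−0.601×4.5) = 0.72×0.0669 = 0.0482
Bulk density: ρ_b = (1−n)ρ_g + n·ρ_f = 0.9518×2.72 + 0.0482×1.04
       = 2.589 + 0.050 = 2.639 g/cm³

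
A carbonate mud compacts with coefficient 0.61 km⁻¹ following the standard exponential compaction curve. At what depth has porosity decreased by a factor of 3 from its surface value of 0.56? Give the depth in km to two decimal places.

1.80 km

n/n₀ = 1/3 ⇒ exp(−β·d) = 1/3 ⇒ d = ln(3) / β
d = 1.0986 / 0.61 = 1.801 km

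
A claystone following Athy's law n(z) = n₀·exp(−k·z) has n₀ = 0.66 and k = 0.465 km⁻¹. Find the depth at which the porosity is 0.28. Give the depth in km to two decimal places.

Invert Athy's law: z = ln(n₀/n) / k
z = ln(0.66/0.28) / 0.465 = ln(2.357) / 0.465 = 0.8575 / 0.465 = 1.844 km

1.84 km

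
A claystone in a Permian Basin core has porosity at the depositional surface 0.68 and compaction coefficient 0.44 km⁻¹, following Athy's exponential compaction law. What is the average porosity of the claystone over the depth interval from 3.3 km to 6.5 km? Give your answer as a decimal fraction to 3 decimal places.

0.085

⟨phi⟩ = (1/(Z₂−Z₁)) ∫ phi₀ e^(−βZ) dZ = phi₀·(e^(−β·Z₁) − e^(−β·Z₂)) / (β·(Z₂−Z₁))
e^(−0.44×3.3) = 0.2341; e^(−0.44×6.5) = 0.0573
⟨phi⟩ = 0.68 × (0.2341 − 0.0573) / (0.44 × 3.2) = 0.68 × 0.1256 = 0.0854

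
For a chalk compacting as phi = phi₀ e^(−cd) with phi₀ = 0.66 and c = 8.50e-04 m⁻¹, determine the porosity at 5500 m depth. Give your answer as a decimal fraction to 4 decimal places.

0.0062

Working in km (1 km = 1000 m; c in km⁻¹ = c in m⁻¹ × 1000):
phi = phi₀·exp(−c·d) = 0.66 × exp(−0.85 × 5.5) = 0.66 × exp(−4.675)
  = 0.66 × 0.0093 = 0.0062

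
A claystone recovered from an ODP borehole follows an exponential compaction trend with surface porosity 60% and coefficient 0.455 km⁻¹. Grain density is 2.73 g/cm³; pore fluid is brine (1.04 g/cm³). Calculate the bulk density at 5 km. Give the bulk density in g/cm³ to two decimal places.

Porosity at depth: φ = 0.6·exp(−0.455×5) = 0.6×0.1028 = 0.0617
Bulk density: ρ_b = (1−φ)ρ_g + φ·ρ_f = 0.9383×2.73 + 0.0617×1.04
       = 2.562 + 0.064 = 2.626 g/cm³

2.63 g/cm³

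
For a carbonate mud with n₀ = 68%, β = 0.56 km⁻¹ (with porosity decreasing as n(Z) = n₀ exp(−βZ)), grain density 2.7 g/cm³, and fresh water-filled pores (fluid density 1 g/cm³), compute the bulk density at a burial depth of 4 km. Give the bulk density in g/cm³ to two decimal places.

Porosity at depth: n = 0.68·exp(−0.56×4) = 0.68×0.1065 = 0.0724
Bulk density: ρ_b = (1−n)ρ_g + n·ρ_f = 0.9276×2.7 + 0.0724×1
       = 2.505 + 0.072 = 2.577 g/cm³

2.58 g/cm³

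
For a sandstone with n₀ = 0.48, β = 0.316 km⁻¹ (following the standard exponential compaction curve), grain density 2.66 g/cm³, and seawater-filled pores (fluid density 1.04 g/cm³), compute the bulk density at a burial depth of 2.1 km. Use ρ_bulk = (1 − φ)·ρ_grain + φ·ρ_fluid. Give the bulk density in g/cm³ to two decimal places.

Porosity at depth: n = 0.48·exp(−0.316×2.1) = 0.48×0.5150 = 0.2472
Bulk density: ρ_b = (1−n)ρ_g + n·ρ_f = 0.7528×2.66 + 0.2472×1.04
       = 2.002 + 0.257 = 2.260 g/cm³

2.26 g/cm³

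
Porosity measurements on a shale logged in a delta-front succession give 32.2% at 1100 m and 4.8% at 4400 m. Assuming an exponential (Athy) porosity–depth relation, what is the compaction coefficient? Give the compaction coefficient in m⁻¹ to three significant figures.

Working in km (1 km = 1000 m; k in km⁻¹ = k in m⁻¹ × 1000):
Athy: phi(d) = phi₀ e^(−kd) ⇒ phi₁/phi₂ = e^{k(d₂−d₁)} ⇒ k = ln(phi₁/phi₂)/(d₂−d₁)
k = ln(0.322/0.048) / (4.4 − 1.1) = ln(6.708) / 3.3 = 1.9034 / 3.3 = 0.5768 km⁻¹

0.000577 m⁻¹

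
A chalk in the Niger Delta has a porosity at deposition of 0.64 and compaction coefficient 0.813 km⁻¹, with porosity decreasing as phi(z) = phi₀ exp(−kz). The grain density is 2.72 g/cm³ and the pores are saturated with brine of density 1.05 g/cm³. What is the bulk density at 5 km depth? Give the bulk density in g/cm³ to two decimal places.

2.70 g/cm³

Porosity at depth: phi = 0.64·exp(−0.813×5) = 0.64×0.0172 = 0.0110
Bulk density: ρ_b = (1−phi)ρ_g + phi·ρ_f = 0.9890×2.72 + 0.0110×1.05
       = 2.690 + 0.012 = 2.702 g/cm³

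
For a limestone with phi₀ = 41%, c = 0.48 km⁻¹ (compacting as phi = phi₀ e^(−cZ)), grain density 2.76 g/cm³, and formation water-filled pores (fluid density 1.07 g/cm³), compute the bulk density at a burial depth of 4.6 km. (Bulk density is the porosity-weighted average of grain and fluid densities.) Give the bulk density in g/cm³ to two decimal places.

2.68 g/cm³

Porosity at depth: phi = 0.41·exp(−0.48×4.6) = 0.41×0.1099 = 0.0451
Bulk density: ρ_b = (1−phi)ρ_g + phi·ρ_f = 0.9549×2.76 + 0.0451×1.07
       = 2.636 + 0.048 = 2.684 g/cm³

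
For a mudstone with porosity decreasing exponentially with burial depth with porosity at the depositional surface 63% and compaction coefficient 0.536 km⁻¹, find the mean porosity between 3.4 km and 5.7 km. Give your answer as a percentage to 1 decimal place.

⟨phi⟩ = (1/(z₂−z₁)) ∫ phi₀ e^(−cz) dz = phi₀·(e^(−c·z₁) − e^(−c·z₂)) / (c·(z₂−z₁))
e^(−0.536×3.4) = 0.1616; e^(−0.536×5.7) = 0.0471
⟨phi⟩ = 0.63 × (0.1616 − 0.0471) / (0.536 × 2.3) = 0.63 × 0.0929 = 0.0585

5.9%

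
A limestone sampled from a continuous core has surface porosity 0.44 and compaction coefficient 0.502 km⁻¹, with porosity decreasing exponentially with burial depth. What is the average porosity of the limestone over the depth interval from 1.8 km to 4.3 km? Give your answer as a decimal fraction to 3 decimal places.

0.102

⟨φ⟩ = (1/(d₂−d₁)) ∫ φ₀ e^(−kd) dd = φ₀·(e^(−k·d₁) − e^(−k·d₂)) / (k·(d₂−d₁))
e^(−0.502×1.8) = 0.4051; e^(−0.502×4.3) = 0.1155
⟨φ⟩ = 0.44 × (0.4051 − 0.1155) / (0.502 × 2.5) = 0.44 × 0.2308 = 0.1015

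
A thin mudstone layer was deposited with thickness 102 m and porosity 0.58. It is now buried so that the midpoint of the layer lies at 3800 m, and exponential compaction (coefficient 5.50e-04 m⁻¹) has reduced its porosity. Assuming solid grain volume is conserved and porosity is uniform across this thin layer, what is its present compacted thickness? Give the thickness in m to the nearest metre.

46 m

Working in km (1 km = 1000 m; β in km⁻¹ = β in m⁻¹ × 1000):
Porosity at 3.8 km: φ = 0.58·exp(−0.55×3.8) = 0.0717
Solid-volume conservation: h(1−φ) = h₀(1−φ₀) ⇒ h = h₀·(1−φ₀)/(1−φ)
h = 0.102 × (1 − 0.58)/(1 − 0.0717) = 0.102 × 0.4525 = 0.0462 km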